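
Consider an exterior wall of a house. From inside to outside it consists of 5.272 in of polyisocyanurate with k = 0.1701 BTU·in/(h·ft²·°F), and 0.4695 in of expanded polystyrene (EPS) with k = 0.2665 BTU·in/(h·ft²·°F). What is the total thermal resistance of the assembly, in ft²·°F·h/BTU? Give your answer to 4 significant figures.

32.76 ft²·°F·h/BTU

5.272/0.1701 = 30.994
0.4695/0.2665 = 1.7617
R_total = 30.994 + 1.7617 = 32.755 ft²·°F·h/BTU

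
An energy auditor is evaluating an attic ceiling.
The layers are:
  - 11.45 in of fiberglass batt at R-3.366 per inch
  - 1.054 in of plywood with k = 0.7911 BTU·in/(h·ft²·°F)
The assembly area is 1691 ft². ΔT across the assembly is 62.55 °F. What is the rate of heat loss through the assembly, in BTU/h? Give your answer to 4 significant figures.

2653 BTU/h

11.45 × 3.366 = 38.541
1.054/0.7911 = 1.3323
R_total = 38.541 + 1.3323 = 39.873 ft²·°F·h/BTU
Q = A·ΔT/R = 1691 × 62.55 / 39.873 = 2652.7 BTU/h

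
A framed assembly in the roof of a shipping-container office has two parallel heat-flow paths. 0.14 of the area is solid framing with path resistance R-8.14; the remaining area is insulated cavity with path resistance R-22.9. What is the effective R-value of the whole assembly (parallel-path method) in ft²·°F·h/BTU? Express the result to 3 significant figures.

18.3 ft²·°F·h/BTU

U_eff = 0.86/22.9 + 0.14/8.14 = 0.03755 + 0.0172 = 0.05475
R_eff = 1/U_eff = 18.26 ft²·°F·h/BTU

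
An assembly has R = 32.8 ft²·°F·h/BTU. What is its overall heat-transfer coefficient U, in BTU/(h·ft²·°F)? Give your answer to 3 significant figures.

U = 1/R = 1/32.8 = 0.03049

0.0305 BTU/(h·ft²·°F)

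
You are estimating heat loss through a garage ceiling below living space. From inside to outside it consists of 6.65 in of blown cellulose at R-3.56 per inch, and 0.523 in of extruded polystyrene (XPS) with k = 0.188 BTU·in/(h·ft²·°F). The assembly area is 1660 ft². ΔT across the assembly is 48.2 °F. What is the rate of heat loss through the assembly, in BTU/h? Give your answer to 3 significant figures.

6.65 × 3.56 = 23.67
0.523/0.188 = 2.782
R_total = 23.67 + 2.782 = 26.46 ft²·°F·h/BTU
Q = A·ΔT/R = 1660 × 48.2 / 26.46 = 3024 BTU/h

3020 BTU/h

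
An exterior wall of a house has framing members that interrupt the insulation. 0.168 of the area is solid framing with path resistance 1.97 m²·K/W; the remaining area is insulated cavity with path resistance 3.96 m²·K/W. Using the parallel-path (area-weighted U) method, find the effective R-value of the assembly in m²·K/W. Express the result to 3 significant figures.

U_eff = 0.832/3.96 + 0.168/1.97 = 0.2101 + 0.08528 = 0.2954
R_eff = 1/U_eff = 3.385 m²·K/W

3.39 m²·K/W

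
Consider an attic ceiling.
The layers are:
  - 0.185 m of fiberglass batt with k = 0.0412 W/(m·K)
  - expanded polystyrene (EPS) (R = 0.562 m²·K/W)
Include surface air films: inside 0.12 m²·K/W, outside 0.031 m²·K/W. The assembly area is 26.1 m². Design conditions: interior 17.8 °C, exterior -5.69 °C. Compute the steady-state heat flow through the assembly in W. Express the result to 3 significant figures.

118 W

0.185/0.0412 = 4.49
R_total = 0.12 + 4.49 + 0.562 + 0.031 = 5.203 m²·K/W
Q = A·ΔT/R = 26.1 × (17.8 − (-5.69)) / 5.203 = 117.8 W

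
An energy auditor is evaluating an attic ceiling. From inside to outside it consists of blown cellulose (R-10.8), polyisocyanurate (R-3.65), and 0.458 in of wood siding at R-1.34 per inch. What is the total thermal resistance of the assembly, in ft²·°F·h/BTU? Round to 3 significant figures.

15.1 ft²·°F·h/BTU

0.458 × 1.34 = 0.6137
R_total = 10.8 + 3.65 + 0.6137 = 15.06 ft²·°F·h/BTU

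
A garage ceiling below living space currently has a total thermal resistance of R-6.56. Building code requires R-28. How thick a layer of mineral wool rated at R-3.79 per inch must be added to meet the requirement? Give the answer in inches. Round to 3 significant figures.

5.66 in

ΔR = 28 − 6.56 = 21.44 ft²·°F·h/BTU
L = ΔR / (R/in) = 21.44/3.79 = 5.657 in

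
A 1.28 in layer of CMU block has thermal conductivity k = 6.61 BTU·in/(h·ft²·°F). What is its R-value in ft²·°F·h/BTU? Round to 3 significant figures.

0.194 ft²·°F·h/BTU

R = L/k = 1.28/6.61 = 0.1936 ft²·°F·h/BTU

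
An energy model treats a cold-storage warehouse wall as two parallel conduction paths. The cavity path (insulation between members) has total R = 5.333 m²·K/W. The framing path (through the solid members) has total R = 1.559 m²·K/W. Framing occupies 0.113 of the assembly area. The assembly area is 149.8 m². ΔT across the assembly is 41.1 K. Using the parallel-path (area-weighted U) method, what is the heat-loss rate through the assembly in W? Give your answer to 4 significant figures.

U_eff = 0.887/5.333 + 0.113/1.559 = 0.16632 + 0.072482 = 0.23881
R_eff = 1/U_eff = 4.1875 m²·K/W
Q = 149.8 × 41.1 / 4.1875 = 1470.3 W

1470 W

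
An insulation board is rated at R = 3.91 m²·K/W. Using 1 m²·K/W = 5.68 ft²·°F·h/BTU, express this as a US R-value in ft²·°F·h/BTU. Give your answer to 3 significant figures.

22.2 ft²·°F·h/BTU

R_US = 3.91 × 5.68 = 22.21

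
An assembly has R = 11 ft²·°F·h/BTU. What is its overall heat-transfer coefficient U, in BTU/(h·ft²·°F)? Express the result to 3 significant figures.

U = 1/R = 1/11 = 0.09091

0.0909 BTU/(h·ft²·°F)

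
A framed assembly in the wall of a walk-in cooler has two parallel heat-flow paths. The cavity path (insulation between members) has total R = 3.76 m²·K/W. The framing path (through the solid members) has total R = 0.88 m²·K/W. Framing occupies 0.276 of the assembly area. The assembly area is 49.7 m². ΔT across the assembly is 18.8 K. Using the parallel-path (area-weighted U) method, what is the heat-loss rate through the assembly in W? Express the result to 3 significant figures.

U_eff = 0.724/3.76 + 0.276/0.88 = 0.1926 + 0.3136 = 0.5062
R_eff = 1/U_eff = 1.976 m²·K/W
Q = 49.7 × 18.8 / 1.976 = 473 W

473 W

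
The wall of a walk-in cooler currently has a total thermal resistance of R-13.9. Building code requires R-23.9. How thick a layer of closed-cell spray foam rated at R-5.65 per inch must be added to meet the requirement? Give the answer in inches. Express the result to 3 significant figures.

ΔR = 23.9 − 13.9 = 10 ft²·°F·h/BTU
L = ΔR / (R/in) = 10/5.65 = 1.77 in

1.77 in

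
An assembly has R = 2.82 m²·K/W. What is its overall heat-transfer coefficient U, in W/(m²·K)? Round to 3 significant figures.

U = 1/R = 1/2.82 = 0.3546

0.355 W/(m²·K)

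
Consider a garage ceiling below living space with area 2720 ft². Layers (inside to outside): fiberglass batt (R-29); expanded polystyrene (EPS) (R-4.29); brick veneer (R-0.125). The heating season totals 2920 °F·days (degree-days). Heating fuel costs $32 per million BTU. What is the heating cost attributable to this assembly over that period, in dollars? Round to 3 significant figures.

183 dollars

R_total = 29 + 4.29 + 0.125 = 33.41 ft²·°F·h/BTU
E = A × HDD × 24 / R = 2720 × 2920 × 24 / 33.41 = 5705000 BTU
Cost = 5705000/10⁶ × 32 = $182.5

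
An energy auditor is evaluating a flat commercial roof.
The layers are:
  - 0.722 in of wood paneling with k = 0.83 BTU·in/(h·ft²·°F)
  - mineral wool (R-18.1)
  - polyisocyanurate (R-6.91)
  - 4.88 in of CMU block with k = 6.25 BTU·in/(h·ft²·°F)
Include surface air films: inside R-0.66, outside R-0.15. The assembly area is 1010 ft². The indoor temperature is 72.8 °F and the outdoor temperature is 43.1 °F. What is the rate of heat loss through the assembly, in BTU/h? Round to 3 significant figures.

0.722/0.83 = 0.8699
4.88/6.25 = 0.7808
R_total = 0.66 + 0.8699 + 18.1 + 6.91 + 0.7808 + 0.15 = 27.47 ft²·°F·h/BTU
Q = A·ΔT/R = 1010 × (72.8 − 43.1) / 27.47 = 1092 BTU/h

1090 BTU/h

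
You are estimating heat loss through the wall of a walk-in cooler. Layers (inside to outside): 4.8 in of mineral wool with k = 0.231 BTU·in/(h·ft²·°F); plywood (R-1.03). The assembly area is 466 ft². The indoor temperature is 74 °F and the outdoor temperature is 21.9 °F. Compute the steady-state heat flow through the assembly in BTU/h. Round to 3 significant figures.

4.8/0.231 = 20.78
R_total = 20.78 + 1.03 = 21.81 ft²·°F·h/BTU
Q = A·ΔT/R = 466 × (74 − 21.9) / 21.81 = 1113 BTU/h

1110 BTU/h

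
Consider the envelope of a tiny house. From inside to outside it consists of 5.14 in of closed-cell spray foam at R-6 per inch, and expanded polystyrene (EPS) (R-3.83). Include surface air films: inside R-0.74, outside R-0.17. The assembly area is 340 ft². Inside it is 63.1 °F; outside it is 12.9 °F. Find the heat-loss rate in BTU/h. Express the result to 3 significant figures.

5.14 × 6 = 30.84
R_total = 0.74 + 30.84 + 3.83 + 0.17 = 35.58 ft²·°F·h/BTU
Q = A·ΔT/R = 340 × (63.1 − 12.9) / 35.58 = 479.7 BTU/h

480 BTU/h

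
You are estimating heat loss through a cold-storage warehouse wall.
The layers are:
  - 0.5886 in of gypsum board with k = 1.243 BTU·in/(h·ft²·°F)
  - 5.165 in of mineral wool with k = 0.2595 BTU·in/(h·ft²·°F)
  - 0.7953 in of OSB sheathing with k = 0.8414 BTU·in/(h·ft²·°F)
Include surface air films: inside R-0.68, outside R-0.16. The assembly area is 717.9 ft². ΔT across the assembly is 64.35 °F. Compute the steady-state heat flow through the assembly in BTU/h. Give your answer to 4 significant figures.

2084 BTU/h

0.5886/1.243 = 0.47353
5.165/0.2595 = 19.904
0.7953/0.8414 = 0.94521
R_total = 0.68 + 0.47353 + 19.904 + 0.94521 + 0.16 = 22.162 ft²·°F·h/BTU
Q = A·ΔT/R = 717.9 × 64.35 / 22.162 = 2084.5 BTU/h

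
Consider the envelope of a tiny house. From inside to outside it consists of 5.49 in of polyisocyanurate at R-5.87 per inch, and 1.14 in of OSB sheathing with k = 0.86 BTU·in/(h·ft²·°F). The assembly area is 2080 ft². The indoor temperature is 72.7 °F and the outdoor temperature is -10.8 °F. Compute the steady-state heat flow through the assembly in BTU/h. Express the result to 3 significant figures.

5180 BTU/h

5.49 × 5.87 = 32.23
1.14/0.86 = 1.326
R_total = 32.23 + 1.326 = 33.55 ft²·°F·h/BTU
Q = A·ΔT/R = 2080 × (72.7 − (-10.8)) / 33.55 = 5176 BTU/h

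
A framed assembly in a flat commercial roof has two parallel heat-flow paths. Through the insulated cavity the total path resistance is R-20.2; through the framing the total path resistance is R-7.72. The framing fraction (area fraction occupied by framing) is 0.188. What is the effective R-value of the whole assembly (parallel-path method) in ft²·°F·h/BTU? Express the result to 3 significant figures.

U_eff = 0.812/20.2 + 0.188/7.72 = 0.0402 + 0.02435 = 0.06455
R_eff = 1/U_eff = 15.49 ft²·°F·h/BTU

15.5 ft²·°F·h/BTU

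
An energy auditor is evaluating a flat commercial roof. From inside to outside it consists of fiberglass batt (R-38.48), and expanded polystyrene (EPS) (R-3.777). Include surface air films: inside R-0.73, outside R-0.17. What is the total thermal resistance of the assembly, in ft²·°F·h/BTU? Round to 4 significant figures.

43.16 ft²·°F·h/BTU

R_total = 0.73 + 38.48 + 3.777 + 0.17 = 43.157 ft²·°F·h/BTU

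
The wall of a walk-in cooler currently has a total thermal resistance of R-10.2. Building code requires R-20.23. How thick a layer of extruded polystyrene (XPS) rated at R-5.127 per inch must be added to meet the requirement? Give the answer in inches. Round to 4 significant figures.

ΔR = 20.23 − 10.2 = 10.03 ft²·°F·h/BTU
L = ΔR / (R/in) = 10.03/5.127 = 1.9563 in

1.956 in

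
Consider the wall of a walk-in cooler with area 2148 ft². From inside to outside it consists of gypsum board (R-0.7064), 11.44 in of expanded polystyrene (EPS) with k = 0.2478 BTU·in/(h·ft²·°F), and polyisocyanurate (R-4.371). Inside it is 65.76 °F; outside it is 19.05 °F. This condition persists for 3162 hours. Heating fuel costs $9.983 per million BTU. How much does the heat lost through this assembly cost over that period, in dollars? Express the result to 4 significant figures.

61.81 dollars

11.44/0.2478 = 46.166
R_total = 0.7064 + 46.166 + 4.371 = 51.244 ft²·°F·h/BTU
Q = 2148 × (65.76 − 19.05) / 51.244 = 1958 BTU/h
E = 1958 × 3162 = 6191100 BTU
Cost = 6191100/10⁶ × 9.983 = $61.805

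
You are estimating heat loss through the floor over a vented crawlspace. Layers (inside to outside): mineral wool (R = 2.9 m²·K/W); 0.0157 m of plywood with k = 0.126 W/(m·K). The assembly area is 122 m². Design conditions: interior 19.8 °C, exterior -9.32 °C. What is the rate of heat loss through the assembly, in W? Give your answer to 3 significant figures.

1170 W

0.0157/0.126 = 0.1246
R_total = 2.9 + 0.1246 = 3.025 m²·K/W
Q = A·ΔT/R = 122 × (19.8 − (-9.32)) / 3.025 = 1175 W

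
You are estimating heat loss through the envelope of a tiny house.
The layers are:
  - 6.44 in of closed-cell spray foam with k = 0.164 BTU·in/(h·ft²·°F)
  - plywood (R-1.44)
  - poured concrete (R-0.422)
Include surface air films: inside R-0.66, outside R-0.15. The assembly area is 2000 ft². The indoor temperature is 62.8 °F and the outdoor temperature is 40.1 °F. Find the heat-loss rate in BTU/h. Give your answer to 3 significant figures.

1080 BTU/h

6.44/0.164 = 39.27
R_total = 0.66 + 39.27 + 1.44 + 0.422 + 0.15 = 41.94 ft²·°F·h/BTU
Q = A·ΔT/R = 2000 × (62.8 − 40.1) / 41.94 = 1082 BTU/h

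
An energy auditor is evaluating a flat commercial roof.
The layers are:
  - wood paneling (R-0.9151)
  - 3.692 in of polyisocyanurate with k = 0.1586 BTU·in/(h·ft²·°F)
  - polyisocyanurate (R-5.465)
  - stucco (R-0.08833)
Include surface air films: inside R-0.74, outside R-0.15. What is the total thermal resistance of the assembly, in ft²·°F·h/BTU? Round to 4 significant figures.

30.64 ft²·°F·h/BTU

3.692/0.1586 = 23.279
R_total = 0.74 + 0.9151 + 23.279 + 5.465 + 0.08833 + 0.15 = 30.637 ft²·°F·h/BTU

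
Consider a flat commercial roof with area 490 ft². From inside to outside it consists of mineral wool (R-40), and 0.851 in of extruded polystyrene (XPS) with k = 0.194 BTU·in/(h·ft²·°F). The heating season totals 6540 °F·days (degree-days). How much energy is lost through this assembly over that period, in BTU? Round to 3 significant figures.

1730000 BTU

0.851/0.194 = 4.387
R_total = 40 + 4.387 = 44.39 ft²·°F·h/BTU
E = A × HDD × 24 / R = 490 × 6540 × 24 / 44.39 = 1733000 BTU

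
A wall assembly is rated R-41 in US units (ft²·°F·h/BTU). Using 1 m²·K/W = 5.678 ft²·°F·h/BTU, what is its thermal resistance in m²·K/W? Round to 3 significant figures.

R_SI = 41/5.678 = 7.221

7.22 m²·K/W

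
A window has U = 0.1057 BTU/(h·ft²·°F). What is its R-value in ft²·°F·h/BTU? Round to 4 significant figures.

R = 1/U = 1/0.1057 = 9.4607

9.461 ft²·°F·h/BTU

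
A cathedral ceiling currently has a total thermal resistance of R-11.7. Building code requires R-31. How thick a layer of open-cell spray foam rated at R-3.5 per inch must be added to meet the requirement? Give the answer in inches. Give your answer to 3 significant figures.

5.51 in

ΔR = 31 − 11.7 = 19.3 ft²·°F·h/BTU
L = ΔR / (R/in) = 19.3/3.5 = 5.514 in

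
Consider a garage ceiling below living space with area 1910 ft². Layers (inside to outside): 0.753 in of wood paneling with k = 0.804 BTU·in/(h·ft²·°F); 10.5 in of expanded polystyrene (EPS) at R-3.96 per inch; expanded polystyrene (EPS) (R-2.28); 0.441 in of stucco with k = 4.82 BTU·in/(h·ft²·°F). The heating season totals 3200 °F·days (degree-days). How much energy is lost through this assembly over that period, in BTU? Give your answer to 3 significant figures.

3270000 BTU

0.753/0.804 = 0.9366
10.5 × 3.96 = 41.58
0.441/4.82 = 0.09149
R_total = 0.9366 + 41.58 + 2.28 + 0.09149 = 44.89 ft²·°F·h/BTU
E = A × HDD × 24 / R = 1910 × 3200 × 24 / 44.89 = 3268000 BTU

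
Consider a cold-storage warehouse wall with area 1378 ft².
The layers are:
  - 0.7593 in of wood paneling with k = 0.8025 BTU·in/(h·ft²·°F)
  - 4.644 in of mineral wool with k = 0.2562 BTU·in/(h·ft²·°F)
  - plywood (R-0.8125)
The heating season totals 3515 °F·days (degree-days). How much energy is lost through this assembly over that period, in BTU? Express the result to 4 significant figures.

5846000 BTU

0.7593/0.8025 = 0.94617
4.644/0.2562 = 18.126
R_total = 0.94617 + 18.126 + 0.8125 = 19.885 ft²·°F·h/BTU
E = A × HDD × 24 / R = 1378 × 3515 × 24 / 19.885 = 5846000 BTU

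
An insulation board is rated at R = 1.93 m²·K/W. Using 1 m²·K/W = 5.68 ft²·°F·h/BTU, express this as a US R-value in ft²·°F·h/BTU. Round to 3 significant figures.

11.0 ft²·°F·h/BTU

R_US = 1.93 × 5.68 = 10.96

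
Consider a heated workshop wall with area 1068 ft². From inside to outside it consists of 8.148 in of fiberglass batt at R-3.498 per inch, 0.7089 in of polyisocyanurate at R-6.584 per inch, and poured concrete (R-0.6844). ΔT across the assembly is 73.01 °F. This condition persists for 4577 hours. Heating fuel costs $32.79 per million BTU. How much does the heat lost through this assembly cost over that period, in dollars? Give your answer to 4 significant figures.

345.7 dollars

8.148 × 3.498 = 28.502
0.7089 × 6.584 = 4.6674
R_total = 28.502 + 4.6674 + 0.6844 = 33.854 ft²·°F·h/BTU
Q = 1068 × 73.01 / 33.854 = 2303.3 BTU/h
E = 2303.3 × 4577 = 10542000 BTU
Cost = 10542000/10⁶ × 32.79 = $345.68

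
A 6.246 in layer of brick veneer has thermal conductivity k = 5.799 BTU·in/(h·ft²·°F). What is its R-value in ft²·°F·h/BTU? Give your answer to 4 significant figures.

1.077 ft²·°F·h/BTU

R = L/k = 6.246/5.799 = 1.0771 ft²·°F·h/BTU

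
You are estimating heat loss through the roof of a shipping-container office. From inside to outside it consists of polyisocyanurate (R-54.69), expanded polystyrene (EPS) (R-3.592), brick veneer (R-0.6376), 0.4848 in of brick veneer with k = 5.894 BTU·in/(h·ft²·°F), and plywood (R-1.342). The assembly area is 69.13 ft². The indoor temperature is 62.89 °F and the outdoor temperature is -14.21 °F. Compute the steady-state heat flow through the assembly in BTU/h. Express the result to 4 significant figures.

0.4848/5.894 = 0.082253
R_total = 54.69 + 3.592 + 0.6376 + 0.082253 + 1.342 = 60.344 ft²·°F·h/BTU
Q = A·ΔT/R = 69.13 × (62.89 − (-14.21)) / 60.344 = 88.326 BTU/h

88.33 BTU/h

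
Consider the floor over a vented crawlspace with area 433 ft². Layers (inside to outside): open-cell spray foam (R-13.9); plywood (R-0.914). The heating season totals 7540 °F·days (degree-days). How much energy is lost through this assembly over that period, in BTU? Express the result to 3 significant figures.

R_total = 13.9 + 0.914 = 14.81 ft²·°F·h/BTU
E = A × HDD × 24 / R = 433 × 7540 × 24 / 14.81 = 5289000 BTU

5290000 BTU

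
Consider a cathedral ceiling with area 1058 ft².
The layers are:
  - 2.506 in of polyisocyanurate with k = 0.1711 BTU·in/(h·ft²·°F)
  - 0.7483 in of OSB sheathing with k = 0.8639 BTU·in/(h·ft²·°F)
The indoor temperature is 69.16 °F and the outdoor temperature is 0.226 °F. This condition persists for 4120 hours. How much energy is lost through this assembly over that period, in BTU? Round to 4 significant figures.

19370000 BTU

2.506/0.1711 = 14.646
0.7483/0.8639 = 0.86619
R_total = 14.646 + 0.86619 = 15.513 ft²·°F·h/BTU
Q = 1058 × (69.16 − 0.226) / 15.513 = 4701.5 BTU/h
E = 4701.5 × 4120 = 19370000 BTU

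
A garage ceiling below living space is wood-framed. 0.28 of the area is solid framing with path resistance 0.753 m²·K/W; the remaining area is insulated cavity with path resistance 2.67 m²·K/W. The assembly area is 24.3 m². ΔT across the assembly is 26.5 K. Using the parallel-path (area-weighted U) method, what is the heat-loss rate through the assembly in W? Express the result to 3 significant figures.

U_eff = 0.72/2.67 + 0.28/0.753 = 0.2697 + 0.3718 = 0.6415
R_eff = 1/U_eff = 1.559 m²·K/W
Q = 24.3 × 26.5 / 1.559 = 413.1 W

413 W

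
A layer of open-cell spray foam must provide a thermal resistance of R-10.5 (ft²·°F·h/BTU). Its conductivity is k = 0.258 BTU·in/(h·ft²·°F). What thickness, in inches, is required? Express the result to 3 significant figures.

2.71 in

L = R × k = 10.5 × 0.258 = 2.709 in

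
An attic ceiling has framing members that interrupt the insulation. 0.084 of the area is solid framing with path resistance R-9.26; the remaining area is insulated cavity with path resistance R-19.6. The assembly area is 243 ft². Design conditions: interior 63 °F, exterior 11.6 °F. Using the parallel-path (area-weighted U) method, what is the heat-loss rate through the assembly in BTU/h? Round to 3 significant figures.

697 BTU/h

U_eff = 0.916/19.6 + 0.084/9.26 = 0.04673 + 0.009071 = 0.05581
R_eff = 1/U_eff = 17.92 ft²·°F·h/BTU
Q = 243 × (63 − 11.6) / 17.92 = 697 BTU/h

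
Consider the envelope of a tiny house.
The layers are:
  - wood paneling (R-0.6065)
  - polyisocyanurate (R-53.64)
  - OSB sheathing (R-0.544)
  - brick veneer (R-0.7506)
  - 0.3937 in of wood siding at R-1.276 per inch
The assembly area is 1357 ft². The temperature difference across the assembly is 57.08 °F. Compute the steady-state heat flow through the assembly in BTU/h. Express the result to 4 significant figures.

1382 BTU/h

0.3937 × 1.276 = 0.50236
R_total = 0.6065 + 53.64 + 0.544 + 0.7506 + 0.50236 = 56.043 ft²·°F·h/BTU
Q = A·ΔT/R = 1357 × 57.08 / 56.043 = 1382.1 BTU/h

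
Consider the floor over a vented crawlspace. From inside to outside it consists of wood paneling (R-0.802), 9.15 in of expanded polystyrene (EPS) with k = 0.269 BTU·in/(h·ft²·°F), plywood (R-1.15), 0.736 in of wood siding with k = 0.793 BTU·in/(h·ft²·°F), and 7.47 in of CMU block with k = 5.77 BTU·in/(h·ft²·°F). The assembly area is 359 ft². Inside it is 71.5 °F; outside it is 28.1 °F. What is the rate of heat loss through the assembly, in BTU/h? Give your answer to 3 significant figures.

408 BTU/h

9.15/0.269 = 34.01
0.736/0.793 = 0.9281
7.47/5.77 = 1.295
R_total = 0.802 + 34.01 + 1.15 + 0.9281 + 1.295 = 38.19 ft²·°F·h/BTU
Q = A·ΔT/R = 359 × (71.5 − 28.1) / 38.19 = 408 BTU/h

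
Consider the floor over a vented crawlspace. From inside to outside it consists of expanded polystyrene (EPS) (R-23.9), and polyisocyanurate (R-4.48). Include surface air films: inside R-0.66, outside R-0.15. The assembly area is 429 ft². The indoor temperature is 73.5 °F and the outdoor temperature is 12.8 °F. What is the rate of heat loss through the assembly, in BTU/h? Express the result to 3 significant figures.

R_total = 0.66 + 23.9 + 4.48 + 0.15 = 29.19 ft²·°F·h/BTU
Q = A·ΔT/R = 429 × (73.5 − 12.8) / 29.19 = 892.1 BTU/h

892 BTU/h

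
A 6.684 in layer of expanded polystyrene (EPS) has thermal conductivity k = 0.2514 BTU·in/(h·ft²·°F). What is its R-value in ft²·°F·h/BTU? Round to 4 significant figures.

26.59 ft²·°F·h/BTU

R = L/k = 6.684/0.2514 = 26.587 ft²·°F·h/BTU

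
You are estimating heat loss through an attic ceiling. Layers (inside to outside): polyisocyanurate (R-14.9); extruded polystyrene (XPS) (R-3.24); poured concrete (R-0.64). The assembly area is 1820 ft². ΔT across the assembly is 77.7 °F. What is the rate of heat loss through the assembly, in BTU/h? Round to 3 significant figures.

7530 BTU/h

R_total = 14.9 + 3.24 + 0.64 = 18.78 ft²·°F·h/BTU
Q = A·ΔT/R = 1820 × 77.7 / 18.78 = 7530 BTU/h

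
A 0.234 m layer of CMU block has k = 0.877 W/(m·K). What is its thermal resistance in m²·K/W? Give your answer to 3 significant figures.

R = L/k = 0.234/0.877 = 0.2668 m²·K/W

0.267 m²·K/W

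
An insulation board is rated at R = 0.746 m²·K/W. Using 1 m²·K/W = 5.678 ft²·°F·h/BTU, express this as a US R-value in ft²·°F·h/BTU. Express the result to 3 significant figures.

4.24 ft²·°F·h/BTU

R_US = 0.746 × 5.678 = 4.236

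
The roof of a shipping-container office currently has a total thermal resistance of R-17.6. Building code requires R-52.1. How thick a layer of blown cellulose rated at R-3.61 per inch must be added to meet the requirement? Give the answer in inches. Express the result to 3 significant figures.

9.56 in

ΔR = 52.1 − 17.6 = 34.5 ft²·°F·h/BTU
L = ΔR / (R/in) = 34.5/3.61 = 9.557 in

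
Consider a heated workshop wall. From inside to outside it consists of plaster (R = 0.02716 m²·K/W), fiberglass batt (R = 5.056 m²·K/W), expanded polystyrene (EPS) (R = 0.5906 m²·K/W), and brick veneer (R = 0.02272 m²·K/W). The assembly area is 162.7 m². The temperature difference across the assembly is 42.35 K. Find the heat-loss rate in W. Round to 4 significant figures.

R_total = 0.02716 + 5.056 + 0.5906 + 0.02272 = 5.6965 m²·K/W
Q = A·ΔT/R = 162.7 × 42.35 / 5.6965 = 1209.6 W

1210 W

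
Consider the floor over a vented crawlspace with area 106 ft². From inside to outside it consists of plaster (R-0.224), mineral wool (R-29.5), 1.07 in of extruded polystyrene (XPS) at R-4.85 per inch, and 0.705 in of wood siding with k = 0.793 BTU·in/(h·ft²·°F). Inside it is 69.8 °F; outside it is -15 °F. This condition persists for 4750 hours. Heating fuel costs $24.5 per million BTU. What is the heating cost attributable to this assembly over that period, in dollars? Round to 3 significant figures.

29.2 dollars

1.07 × 4.85 = 5.189
0.705/0.793 = 0.889
R_total = 0.224 + 29.5 + 5.189 + 0.889 = 35.8 ft²·°F·h/BTU
Q = 106 × (69.8 − (-15)) / 35.8 = 251.1 BTU/h
E = 251.1 × 4750 = 1193000 BTU
Cost = 1193000/10⁶ × 24.5 = $29.22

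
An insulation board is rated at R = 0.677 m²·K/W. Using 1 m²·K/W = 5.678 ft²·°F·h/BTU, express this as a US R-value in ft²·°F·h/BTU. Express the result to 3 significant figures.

3.84 ft²·°F·h/BTU

R_US = 0.677 × 5.678 = 3.844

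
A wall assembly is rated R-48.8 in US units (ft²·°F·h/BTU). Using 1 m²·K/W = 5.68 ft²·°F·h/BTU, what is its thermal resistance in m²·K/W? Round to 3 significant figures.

R_SI = 48.8/5.68 = 8.592

8.59 m²·K/W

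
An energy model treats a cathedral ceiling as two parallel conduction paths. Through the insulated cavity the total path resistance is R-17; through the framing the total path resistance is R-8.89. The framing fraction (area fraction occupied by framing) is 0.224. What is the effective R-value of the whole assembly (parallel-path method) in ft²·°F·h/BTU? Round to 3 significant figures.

14.1 ft²·°F·h/BTU

U_eff = 0.776/17 + 0.224/8.89 = 0.04565 + 0.0252 = 0.07084
R_eff = 1/U_eff = 14.12 ft²·°F·h/BTU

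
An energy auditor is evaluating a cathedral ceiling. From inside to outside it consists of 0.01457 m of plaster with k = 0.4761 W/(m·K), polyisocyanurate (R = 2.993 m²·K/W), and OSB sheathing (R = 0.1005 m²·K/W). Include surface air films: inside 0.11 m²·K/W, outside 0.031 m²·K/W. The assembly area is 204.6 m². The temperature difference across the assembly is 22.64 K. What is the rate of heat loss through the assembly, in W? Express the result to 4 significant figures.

0.01457/0.4761 = 0.030603
R_total = 0.11 + 0.030603 + 2.993 + 0.1005 + 0.031 = 3.2651 m²·K/W
Q = A·ΔT/R = 204.6 × 22.64 / 3.2651 = 1418.7 W

1419 W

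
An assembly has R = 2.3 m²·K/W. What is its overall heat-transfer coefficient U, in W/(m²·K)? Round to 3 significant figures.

0.435 W/(m²·K)

U = 1/R = 1/2.3 = 0.4348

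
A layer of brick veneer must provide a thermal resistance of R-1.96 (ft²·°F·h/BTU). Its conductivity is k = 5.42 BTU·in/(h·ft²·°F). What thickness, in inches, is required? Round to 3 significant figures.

L = R × k = 1.96 × 5.42 = 10.62 in

10.6 in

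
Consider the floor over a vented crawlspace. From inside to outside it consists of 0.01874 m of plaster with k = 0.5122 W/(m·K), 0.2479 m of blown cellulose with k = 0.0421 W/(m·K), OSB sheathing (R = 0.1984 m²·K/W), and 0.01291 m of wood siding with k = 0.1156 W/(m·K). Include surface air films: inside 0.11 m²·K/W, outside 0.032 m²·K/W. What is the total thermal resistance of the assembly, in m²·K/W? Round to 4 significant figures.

6.377 m²·K/W

0.01874/0.5122 = 0.036587
0.2479/0.0421 = 5.8884
0.01291/0.1156 = 0.11168
R_total = 0.11 + 0.036587 + 5.8884 + 0.1984 + 0.11168 + 0.032 = 6.377 m²·K/W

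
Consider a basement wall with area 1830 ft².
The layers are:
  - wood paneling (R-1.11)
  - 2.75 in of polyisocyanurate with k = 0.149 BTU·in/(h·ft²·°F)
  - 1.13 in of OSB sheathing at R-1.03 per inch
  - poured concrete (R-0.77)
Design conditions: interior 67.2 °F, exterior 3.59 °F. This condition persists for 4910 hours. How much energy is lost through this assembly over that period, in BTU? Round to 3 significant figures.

26600000 BTU

2.75/0.149 = 18.46
1.13 × 1.03 = 1.164
R_total = 1.11 + 18.46 + 1.164 + 0.77 = 21.5 ft²·°F·h/BTU
Q = 1830 × (67.2 − 3.59) / 21.5 = 5414 BTU/h
E = 5414 × 4910 = 26580000 BTU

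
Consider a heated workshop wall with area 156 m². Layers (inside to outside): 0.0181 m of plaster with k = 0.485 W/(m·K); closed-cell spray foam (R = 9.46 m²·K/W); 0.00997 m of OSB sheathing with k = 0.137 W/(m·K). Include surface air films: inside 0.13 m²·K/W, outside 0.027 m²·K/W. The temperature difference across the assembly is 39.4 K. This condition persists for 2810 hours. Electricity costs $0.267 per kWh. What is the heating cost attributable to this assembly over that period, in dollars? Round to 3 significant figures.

474 dollars

0.0181/0.485 = 0.03732
0.00997/0.137 = 0.07277
R_total = 0.13 + 0.03732 + 9.46 + 0.07277 + 0.027 = 9.727 m²·K/W
Q = 156 × 39.4 / 9.727 = 631.9 W
E = 631.9 W × 2810 h / 1000 = 1776 kWh
Cost = 1776 × 0.267 = $474.1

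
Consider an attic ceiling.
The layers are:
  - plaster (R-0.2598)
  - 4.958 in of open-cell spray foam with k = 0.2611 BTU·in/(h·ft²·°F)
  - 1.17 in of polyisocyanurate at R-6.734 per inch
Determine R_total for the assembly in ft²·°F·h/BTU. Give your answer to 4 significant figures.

4.958/0.2611 = 18.989
1.17 × 6.734 = 7.8788
R_total = 0.2598 + 18.989 + 7.8788 = 27.127 ft²·°F·h/BTU

27.13 ft²·°F·h/BTU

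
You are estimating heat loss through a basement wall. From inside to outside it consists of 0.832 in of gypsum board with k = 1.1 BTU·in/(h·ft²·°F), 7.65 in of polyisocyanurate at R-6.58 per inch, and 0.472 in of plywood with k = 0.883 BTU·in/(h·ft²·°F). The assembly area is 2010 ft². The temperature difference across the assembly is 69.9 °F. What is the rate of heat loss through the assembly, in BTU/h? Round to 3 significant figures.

2720 BTU/h

0.832/1.1 = 0.7564
7.65 × 6.58 = 50.34
0.472/0.883 = 0.5345
R_total = 0.7564 + 50.34 + 0.5345 = 51.63 ft²·°F·h/BTU
Q = A·ΔT/R = 2010 × 69.9 / 51.63 = 2721 BTU/h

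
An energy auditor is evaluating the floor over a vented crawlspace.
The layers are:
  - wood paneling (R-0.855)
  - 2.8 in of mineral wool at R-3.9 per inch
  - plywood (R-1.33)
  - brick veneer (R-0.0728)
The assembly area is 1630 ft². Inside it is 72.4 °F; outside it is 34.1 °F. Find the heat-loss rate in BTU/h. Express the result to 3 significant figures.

4740 BTU/h

2.8 × 3.9 = 10.92
R_total = 0.855 + 10.92 + 1.33 + 0.0728 = 13.18 ft²·°F·h/BTU
Q = A·ΔT/R = 1630 × (72.4 − 34.1) / 13.18 = 4737 BTU/h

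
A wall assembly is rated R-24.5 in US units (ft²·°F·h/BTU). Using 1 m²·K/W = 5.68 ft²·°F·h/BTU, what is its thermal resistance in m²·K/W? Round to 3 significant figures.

R_SI = 24.5/5.68 = 4.313

4.31 m²·K/W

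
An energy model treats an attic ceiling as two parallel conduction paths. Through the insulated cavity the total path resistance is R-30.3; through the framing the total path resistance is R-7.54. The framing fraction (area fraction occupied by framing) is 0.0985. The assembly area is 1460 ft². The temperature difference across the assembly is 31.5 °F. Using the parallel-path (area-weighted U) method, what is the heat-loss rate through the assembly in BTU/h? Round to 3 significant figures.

U_eff = 0.9015/30.3 + 0.0985/7.54 = 0.02975 + 0.01306 = 0.04282
R_eff = 1/U_eff = 23.36 ft²·°F·h/BTU
Q = 1460 × 31.5 / 23.36 = 1969 BTU/h

1970 BTU/h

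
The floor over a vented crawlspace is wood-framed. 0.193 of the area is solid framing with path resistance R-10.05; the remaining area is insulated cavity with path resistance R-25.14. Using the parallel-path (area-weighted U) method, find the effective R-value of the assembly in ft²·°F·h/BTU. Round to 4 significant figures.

19.49 ft²·°F·h/BTU

U_eff = 0.807/25.14 + 0.193/10.05 = 0.0321 + 0.019204 = 0.051304
R_eff = 1/U_eff = 19.492 ft²·°F·h/BTU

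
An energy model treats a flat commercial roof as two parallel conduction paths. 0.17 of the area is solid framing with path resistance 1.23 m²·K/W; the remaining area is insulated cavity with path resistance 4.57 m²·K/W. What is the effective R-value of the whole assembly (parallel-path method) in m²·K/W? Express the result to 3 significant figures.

3.13 m²·K/W

U_eff = 0.83/4.57 + 0.17/1.23 = 0.1816 + 0.1382 = 0.3198
R_eff = 1/U_eff = 3.127 m²·K/W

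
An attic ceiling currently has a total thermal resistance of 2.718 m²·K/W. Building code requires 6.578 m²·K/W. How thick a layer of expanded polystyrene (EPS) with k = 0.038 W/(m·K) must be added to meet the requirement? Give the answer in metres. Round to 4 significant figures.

0.1467 m

ΔR = 6.578 − 2.718 = 3.86 m²·K/W
L = ΔR × k = 3.86 × 0.038 = 0.14668 m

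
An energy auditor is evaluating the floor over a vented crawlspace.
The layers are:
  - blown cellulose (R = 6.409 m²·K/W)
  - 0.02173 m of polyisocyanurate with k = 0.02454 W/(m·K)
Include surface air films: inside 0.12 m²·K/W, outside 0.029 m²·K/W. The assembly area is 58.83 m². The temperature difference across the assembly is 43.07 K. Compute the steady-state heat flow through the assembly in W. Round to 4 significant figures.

0.02173/0.02454 = 0.88549
R_total = 0.12 + 6.409 + 0.88549 + 0.029 = 7.4435 m²·K/W
Q = A·ΔT/R = 58.83 × 43.07 / 7.4435 = 340.41 W

340.4 W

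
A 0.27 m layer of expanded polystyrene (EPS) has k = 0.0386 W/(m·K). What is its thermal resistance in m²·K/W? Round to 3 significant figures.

R = L/k = 0.27/0.0386 = 6.995 m²·K/W

6.99 m²·K/W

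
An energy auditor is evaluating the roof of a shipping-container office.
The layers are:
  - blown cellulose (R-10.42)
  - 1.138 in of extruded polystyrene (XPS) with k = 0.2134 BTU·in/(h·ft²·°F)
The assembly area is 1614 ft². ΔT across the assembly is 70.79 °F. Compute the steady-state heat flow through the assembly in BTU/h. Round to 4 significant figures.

7253 BTU/h

1.138/0.2134 = 5.3327
R_total = 10.42 + 5.3327 = 15.753 ft²·°F·h/BTU
Q = A·ΔT/R = 1614 × 70.79 / 15.753 = 7253 BTU/h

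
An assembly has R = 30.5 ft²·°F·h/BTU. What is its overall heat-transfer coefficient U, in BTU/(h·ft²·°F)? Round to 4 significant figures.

0.03279 BTU/(h·ft²·°F)

U = 1/R = 1/30.5 = 0.032787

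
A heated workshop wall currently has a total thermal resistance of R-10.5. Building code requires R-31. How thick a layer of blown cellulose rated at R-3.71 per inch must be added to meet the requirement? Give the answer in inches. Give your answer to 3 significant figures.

5.53 in

ΔR = 31 − 10.5 = 20.5 ft²·°F·h/BTU
L = ΔR / (R/in) = 20.5/3.71 = 5.526 in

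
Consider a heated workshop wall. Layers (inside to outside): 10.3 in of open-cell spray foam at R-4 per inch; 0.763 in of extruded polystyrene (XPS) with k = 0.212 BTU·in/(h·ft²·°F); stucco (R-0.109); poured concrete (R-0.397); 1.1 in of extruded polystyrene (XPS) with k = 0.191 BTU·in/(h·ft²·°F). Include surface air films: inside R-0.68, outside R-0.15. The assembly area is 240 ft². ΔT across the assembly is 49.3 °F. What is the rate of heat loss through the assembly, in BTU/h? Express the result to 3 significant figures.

228 BTU/h

10.3 × 4 = 41.2
0.763/0.212 = 3.599
1.1/0.191 = 5.759
R_total = 0.68 + 41.2 + 3.599 + 0.109 + 0.397 + 5.759 + 0.15 = 51.89 ft²·°F·h/BTU
Q = A·ΔT/R = 240 × 49.3 / 51.89 = 228 BTU/h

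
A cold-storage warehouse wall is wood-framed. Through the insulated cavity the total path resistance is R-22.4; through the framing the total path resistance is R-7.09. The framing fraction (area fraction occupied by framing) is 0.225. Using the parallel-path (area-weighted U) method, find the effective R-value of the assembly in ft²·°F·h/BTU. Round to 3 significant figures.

U_eff = 0.775/22.4 + 0.225/7.09 = 0.0346 + 0.03173 = 0.06633
R_eff = 1/U_eff = 15.08 ft²·°F·h/BTU

15.1 ft²·°F·h/BTU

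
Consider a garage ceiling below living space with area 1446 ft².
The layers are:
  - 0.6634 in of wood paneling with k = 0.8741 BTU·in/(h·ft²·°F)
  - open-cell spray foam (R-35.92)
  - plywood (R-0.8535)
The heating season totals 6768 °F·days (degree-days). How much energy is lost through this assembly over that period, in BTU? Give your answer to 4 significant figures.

0.6634/0.8741 = 0.75895
R_total = 0.75895 + 35.92 + 0.8535 = 37.532 ft²·°F·h/BTU
E = A × HDD × 24 / R = 1446 × 6768 × 24 / 37.532 = 6258000 BTU

6258000 BTU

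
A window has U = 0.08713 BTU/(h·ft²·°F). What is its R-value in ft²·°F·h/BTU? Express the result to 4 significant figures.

11.48 ft²·°F·h/BTU

R = 1/U = 1/0.08713 = 11.477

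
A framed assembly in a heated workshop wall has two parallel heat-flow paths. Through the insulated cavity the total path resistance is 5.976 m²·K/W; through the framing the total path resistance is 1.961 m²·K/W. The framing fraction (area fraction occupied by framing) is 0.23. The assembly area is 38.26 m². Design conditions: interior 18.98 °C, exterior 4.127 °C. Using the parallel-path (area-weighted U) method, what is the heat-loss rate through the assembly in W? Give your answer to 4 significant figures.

139.9 W

U_eff = 0.77/5.976 + 0.23/1.961 = 0.12885 + 0.11729 = 0.24614
R_eff = 1/U_eff = 4.0628 m²·K/W
Q = 38.26 × (18.98 − 4.127) / 4.0628 = 139.87 W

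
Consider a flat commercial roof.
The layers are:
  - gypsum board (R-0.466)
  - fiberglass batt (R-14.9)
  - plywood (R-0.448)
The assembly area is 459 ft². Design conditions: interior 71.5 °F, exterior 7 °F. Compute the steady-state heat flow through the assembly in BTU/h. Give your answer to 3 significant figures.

R_total = 0.466 + 14.9 + 0.448 = 15.81 ft²·°F·h/BTU
Q = A·ΔT/R = 459 × (71.5 − 7) / 15.81 = 1872 BTU/h

1870 BTU/h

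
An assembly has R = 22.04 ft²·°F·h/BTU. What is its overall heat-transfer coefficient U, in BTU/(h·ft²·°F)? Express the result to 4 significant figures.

U = 1/R = 1/22.04 = 0.045372

0.04537 BTU/(h·ft²·°F)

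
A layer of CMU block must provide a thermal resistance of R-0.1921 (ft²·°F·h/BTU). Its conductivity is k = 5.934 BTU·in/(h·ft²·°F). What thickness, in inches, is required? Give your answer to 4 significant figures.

1.140 in

L = R × k = 0.1921 × 5.934 = 1.1399 in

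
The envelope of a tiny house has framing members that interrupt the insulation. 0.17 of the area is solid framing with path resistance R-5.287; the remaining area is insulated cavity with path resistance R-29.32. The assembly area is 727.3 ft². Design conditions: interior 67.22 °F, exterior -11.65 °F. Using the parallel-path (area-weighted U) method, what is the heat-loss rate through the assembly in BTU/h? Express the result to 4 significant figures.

3468 BTU/h

U_eff = 0.83/29.32 + 0.17/5.287 = 0.028308 + 0.032154 = 0.060463
R_eff = 1/U_eff = 16.539 ft²·°F·h/BTU
Q = 727.3 × (67.22 − (-11.65)) / 16.539 = 3468.3 BTU/h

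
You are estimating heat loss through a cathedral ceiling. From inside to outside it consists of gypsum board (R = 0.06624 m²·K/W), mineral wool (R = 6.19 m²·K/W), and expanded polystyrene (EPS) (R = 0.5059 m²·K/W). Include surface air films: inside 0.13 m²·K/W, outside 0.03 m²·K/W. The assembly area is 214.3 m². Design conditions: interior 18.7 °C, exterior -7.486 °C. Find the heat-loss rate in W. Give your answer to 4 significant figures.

R_total = 0.13 + 0.06624 + 6.19 + 0.5059 + 0.03 = 6.9221 m²·K/W
Q = A·ΔT/R = 214.3 × (18.7 − (-7.486)) / 6.9221 = 810.68 W

810.7 W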